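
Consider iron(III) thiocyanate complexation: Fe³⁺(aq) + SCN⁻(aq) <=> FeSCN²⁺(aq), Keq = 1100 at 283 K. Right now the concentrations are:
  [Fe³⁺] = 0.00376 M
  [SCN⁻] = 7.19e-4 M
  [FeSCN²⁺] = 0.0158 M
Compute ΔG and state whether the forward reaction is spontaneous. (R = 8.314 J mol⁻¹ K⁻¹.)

ΔG = 3.93 kJ/mol; the forward reaction is non-spontaneous

Q = [FeSCN²⁺] / ([Fe³⁺]·[SCN⁻]) = (0.0158) / ((0.00376)·(7.19e-4)) = 5840
ΔG = RT ln(Q/Keq) = (8.314 J mol⁻¹ K⁻¹)(283 K) × ln(5840/1100)
   = (2.353 kJ/mol)(1.669) = 3.93 kJ/mol
ΔG > 0, so the forward reaction is non-spontaneous (proceeds in reverse).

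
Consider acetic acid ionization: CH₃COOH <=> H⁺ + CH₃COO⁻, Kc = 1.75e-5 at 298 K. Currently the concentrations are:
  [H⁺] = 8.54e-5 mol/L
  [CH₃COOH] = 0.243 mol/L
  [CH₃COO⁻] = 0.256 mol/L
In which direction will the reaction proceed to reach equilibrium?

Qc = [H⁺]·[CH₃COO⁻] / [CH₃COOH] = (8.54e-5)·(0.256) / (0.243) = 9.00e-5
Qc = 9.00e-5 > Kc = 1.75e-5, so the reverse reaction proceeds.

toward reactants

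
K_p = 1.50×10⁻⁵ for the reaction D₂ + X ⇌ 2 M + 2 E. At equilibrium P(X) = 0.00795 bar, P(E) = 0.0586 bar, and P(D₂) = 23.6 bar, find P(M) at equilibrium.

P(M) = 0.0286 bar

At equilibrium, K_p = P(M)²·P(E)² / (P(D₂)·P(X)) = 1.50×10⁻⁵.
(P(M))²·(0.0586)² / ((23.6)·(0.00795)) = 1.50×10⁻⁵
P(M)² = 8.20×10⁻⁴ ⇒ P(M) = 0.0286 bar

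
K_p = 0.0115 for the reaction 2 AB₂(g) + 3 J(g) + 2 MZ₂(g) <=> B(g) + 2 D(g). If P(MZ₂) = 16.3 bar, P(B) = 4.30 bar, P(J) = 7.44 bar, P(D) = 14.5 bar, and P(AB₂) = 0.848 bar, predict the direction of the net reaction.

no net change (already at equilibrium)

Q_p = P(B)·P(D)² / (P(AB₂)²·P(J)³·P(MZ₂)²) = (4.30)·(14.5)² / ((0.848)²·(7.44)³·(16.3)²) = 0.0115
Q_p = 0.0115 = K_p, so the system is already at equilibrium.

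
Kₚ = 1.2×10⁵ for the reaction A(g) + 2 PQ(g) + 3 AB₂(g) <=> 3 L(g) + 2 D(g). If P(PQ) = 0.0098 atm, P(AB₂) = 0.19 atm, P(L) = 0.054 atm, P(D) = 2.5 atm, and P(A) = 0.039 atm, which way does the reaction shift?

forward (toward products)

Qₚ = P(L)³·P(D)² / (P(A)·P(PQ)²·P(AB₂)³) = (0.054)³·(2.5)² / ((0.039)·(0.0098)²·(0.19)³) = 38000
Qₚ = 38000 < Kₚ = 1.2×10⁵, so the forward reaction proceeds.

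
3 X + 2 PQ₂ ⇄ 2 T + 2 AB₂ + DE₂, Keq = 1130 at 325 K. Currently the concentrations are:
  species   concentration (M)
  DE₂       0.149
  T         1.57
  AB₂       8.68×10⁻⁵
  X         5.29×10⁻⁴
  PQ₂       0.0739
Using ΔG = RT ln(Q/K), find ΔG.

Q = [T]²·[AB₂]²·[DE₂] / ([X]³·[PQ₂]²) = (1.57)²·(8.68×10⁻⁵)²·(0.149) / ((5.29×10⁻⁴)³·(0.0739)²) = 3420
ΔG = RT ln(Q/Keq) = (8.314 J mol⁻¹ K⁻¹)(325 K) × ln(3420/1130)
   = (2.702 kJ/mol)(1.107) = 2.99 kJ/mol
ΔG > 0, so the forward reaction is non-spontaneous (proceeds in reverse).

ΔG = 2.99 kJ/mol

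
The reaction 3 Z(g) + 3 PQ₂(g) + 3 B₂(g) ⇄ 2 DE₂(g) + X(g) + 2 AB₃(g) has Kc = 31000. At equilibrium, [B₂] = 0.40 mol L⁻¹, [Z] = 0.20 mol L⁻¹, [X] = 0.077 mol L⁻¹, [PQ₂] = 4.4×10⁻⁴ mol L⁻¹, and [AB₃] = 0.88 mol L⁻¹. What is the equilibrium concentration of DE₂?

At equilibrium, Kc = [DE₂]²·[X]·[AB₃]² / ([Z]³·[PQ₂]³·[B₂]³) = 31000.
([DE₂])²·(0.077)·(0.88)² / ((0.20)³·(4.4×10⁻⁴)³·(0.40)³) = 31000
[DE₂]² = 2.27×10⁻⁸ ⇒ [DE₂] = 1.5×10⁻⁴ mol L⁻¹

[DE₂] = 1.5×10⁻⁴ mol L⁻¹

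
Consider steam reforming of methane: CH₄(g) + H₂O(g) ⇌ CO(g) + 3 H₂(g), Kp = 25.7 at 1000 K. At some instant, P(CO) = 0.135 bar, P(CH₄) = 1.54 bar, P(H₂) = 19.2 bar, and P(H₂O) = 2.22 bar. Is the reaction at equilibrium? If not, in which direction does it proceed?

in the reverse direction

Qp = P(CO)·P(H₂)³ / (P(CH₄)·P(H₂O)) = (0.135)·(19.2)³ / ((1.54)·(2.22)) = 279
Qp = 279 > Kp = 25.7, so the reverse reaction proceeds.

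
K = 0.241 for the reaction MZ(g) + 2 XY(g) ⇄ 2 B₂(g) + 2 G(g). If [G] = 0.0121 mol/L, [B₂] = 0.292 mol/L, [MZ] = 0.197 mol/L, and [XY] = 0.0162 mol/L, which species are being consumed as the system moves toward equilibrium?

none (at equilibrium)

Q = [B₂]²·[G]² / ([MZ]·[XY]²) = (0.292)²·(0.0121)² / ((0.197)·(0.0162)²) = 0.241
Q = 0.241 = K; the system is at equilibrium.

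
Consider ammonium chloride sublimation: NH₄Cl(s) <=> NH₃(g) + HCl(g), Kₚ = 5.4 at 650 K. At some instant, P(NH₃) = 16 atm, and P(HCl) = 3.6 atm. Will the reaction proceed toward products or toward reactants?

(NH₄Cl is a pure solid — omitted from Qₚ.)
Qₚ = P(NH₃)·P(HCl) = (16)·(3.6) = 58
Qₚ = 58 > Kₚ = 5.4, so the reverse reaction proceeds.

toward reactants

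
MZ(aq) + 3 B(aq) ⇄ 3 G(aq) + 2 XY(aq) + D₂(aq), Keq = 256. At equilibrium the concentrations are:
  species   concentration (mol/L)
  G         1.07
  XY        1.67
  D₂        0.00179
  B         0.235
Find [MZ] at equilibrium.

At equilibrium, Keq = [G]³·[XY]²·[D₂] / ([MZ]·[B]³) = 256.
(1.07)³·(1.67)²·(0.00179) / (([MZ])·(0.235)³) = 256
[MZ] = 0.00184 mol/L

[MZ] = 0.00184 mol/L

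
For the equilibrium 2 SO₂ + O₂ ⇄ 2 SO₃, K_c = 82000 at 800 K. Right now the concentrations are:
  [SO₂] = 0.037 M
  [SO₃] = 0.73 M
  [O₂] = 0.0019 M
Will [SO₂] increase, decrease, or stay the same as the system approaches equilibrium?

increase

Q_c = [SO₃]² / ([SO₂]²·[O₂]) = (0.73)² / ((0.037)²·(0.0019)) = 2.0×10⁵
Q_c = 2.0×10⁵ > K_c = 82000: net reverse reaction.
SO₂ is a reactant, so it increases.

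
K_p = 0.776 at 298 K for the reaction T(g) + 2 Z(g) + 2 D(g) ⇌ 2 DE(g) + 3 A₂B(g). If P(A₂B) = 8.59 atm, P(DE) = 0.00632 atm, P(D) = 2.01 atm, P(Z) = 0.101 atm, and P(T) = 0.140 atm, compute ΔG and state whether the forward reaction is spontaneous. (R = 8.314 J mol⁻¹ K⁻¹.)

Q_p = P(DE)²·P(A₂B)³ / (P(T)·P(Z)²·P(D)²) = (0.00632)²·(8.59)³ / ((0.140)·(0.101)²·(2.01)²) = 4.39
ΔG = RT ln(Q_p/K_p) = (8.314 J mol⁻¹ K⁻¹)(298 K) × ln(4.39/0.776)
   = (2.478 kJ/mol)(1.733) = 4.29 kJ/mol
ΔG > 0, so the forward reaction is non-spontaneous (proceeds in reverse).

ΔG = 4.29 kJ/mol; the forward reaction is non-spontaneous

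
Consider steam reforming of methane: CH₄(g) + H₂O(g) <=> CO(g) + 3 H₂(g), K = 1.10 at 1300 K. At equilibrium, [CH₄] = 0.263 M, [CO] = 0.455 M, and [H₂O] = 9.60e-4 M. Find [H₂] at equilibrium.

[H₂] = 0.0848 M

At equilibrium, K = [CO]·[H₂]³ / ([CH₄]·[H₂O]) = 1.10.
(0.455)·([H₂])³ / ((0.263)·(9.60e-4)) = 1.10
[H₂]³ = 6.10e-4 ⇒ [H₂] = 0.0848 M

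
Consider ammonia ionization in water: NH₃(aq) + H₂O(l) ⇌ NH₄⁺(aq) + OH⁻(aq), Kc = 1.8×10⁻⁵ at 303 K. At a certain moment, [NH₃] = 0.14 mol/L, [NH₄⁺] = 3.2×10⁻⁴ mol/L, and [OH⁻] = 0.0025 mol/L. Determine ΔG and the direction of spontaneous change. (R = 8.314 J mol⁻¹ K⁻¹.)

(H₂O is a pure liquid — omitted from Qc.)
Qc = [NH₄⁺]·[OH⁻] / [NH₃] = (3.2×10⁻⁴)·(0.0025) / (0.14) = 5.71×10⁻⁶
ΔG = RT ln(Qc/Kc) = (8.314 J mol⁻¹ K⁻¹)(303 K) × ln(5.71×10⁻⁶/1.8×10⁻⁵)
   = (2.519 kJ/mol)(-1.148) = -2.89 kJ/mol
ΔG < 0, so the forward reaction is spontaneous (proceeds forward).

ΔG = -2.89 kJ/mol; the forward reaction is spontaneous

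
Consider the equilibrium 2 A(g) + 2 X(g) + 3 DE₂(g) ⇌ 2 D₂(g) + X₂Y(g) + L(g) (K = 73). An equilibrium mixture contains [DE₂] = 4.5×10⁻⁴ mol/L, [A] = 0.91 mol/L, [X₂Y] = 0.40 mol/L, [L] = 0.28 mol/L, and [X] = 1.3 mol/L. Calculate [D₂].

At equilibrium, K = [D₂]²·[X₂Y]·[L] / ([A]²·[X]²·[DE₂]³) = 73.
([D₂])²·(0.40)·(0.28) / ((0.91)²·(1.3)²·(4.5×10⁻⁴)³) = 73
[D₂]² = 8.31×10⁻⁸ ⇒ [D₂] = 2.9×10⁻⁴ mol/L

[D₂] = 2.9×10⁻⁴ mol/L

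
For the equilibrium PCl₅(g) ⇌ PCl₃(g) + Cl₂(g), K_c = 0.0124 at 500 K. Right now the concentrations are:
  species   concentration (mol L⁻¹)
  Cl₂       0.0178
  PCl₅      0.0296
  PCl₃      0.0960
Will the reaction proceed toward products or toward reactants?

Q_c = [PCl₃]·[Cl₂] / [PCl₅] = (0.0960)·(0.0178) / (0.0296) = 0.0577
Q_c = 0.0577 > K_c = 0.0124, so the reverse reaction proceeds.

reverse (toward reactants)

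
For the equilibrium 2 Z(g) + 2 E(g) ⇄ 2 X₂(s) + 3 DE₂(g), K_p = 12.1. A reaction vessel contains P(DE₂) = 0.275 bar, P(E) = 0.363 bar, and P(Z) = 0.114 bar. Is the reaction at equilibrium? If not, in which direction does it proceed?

at equilibrium

(X₂ is a pure solid — omitted from Q_p.)
Q_p = P(DE₂)³ / (P(Z)²·P(E)²) = (0.275)³ / ((0.114)²·(0.363)²) = 12.1
Q_p = 12.1 = K_p, so the system is already at equilibrium.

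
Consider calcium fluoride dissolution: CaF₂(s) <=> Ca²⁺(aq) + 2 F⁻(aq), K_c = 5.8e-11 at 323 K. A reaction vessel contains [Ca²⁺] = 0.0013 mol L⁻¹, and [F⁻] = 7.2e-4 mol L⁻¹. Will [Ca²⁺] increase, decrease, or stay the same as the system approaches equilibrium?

decrease

(CaF₂ is a pure solid — omitted from Q_c.)
Q_c = [Ca²⁺]·[F⁻]² = (0.0013)·(7.2e-4)² = 6.7e-10
Q_c = 6.7e-10 > K_c = 5.8e-11: net reverse reaction.
Ca²⁺ is a product, so it decreases.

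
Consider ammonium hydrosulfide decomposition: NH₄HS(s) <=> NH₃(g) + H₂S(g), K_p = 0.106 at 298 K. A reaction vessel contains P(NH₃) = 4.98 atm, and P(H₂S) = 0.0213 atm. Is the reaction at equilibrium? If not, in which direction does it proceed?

no net change (already at equilibrium)

(NH₄HS is a pure solid — omitted from Q_p.)
Q_p = P(NH₃)·P(H₂S) = (4.98)·(0.0213) = 0.106
Q_p = 0.106 = K_p, so the system is already at equilibrium.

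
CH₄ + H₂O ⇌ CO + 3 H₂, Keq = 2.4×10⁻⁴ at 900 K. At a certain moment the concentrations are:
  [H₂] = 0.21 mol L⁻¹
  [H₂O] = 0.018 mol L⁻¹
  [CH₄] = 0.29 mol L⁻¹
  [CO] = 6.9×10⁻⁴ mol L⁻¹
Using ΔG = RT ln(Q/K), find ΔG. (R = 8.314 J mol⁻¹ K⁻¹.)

ΔG = 12.2 kJ/mol

Q = [CO]·[H₂]³ / ([CH₄]·[H₂O]) = (6.9×10⁻⁴)·(0.21)³ / ((0.29)·(0.018)) = 0.00122
ΔG = RT ln(Q/Keq) = (8.314 J mol⁻¹ K⁻¹)(900 K) × ln(0.00122/2.4×10⁻⁴)
   = (7.483 kJ/mol)(1.626) = 12.2 kJ/mol
ΔG > 0, so the forward reaction is non-spontaneous (proceeds in reverse).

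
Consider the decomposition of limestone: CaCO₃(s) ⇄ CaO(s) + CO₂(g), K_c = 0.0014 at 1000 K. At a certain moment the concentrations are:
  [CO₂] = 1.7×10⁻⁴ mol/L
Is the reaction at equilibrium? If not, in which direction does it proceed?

(CaCO₃, CaO are pure solids — omitted from Q_c.)
Q_c = [CO₂] = 1.7×10⁻⁴
Q_c = 1.7×10⁻⁴ < K_c = 0.0014, so the forward reaction proceeds.

to the right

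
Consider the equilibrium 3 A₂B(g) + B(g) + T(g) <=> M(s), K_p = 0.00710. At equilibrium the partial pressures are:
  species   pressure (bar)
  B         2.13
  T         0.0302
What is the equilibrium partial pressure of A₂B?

(M is a pure solid — omitted from K_p.)
At equilibrium, K_p = 1 / (P(A₂B)³·P(B)·P(T)) = 0.00710.
1 / ((P(A₂B))³·(2.13)·(0.0302)) = 0.00710
P(A₂B)³ = 2190 ⇒ P(A₂B) = 13.0 bar

P(A₂B) = 13.0 bar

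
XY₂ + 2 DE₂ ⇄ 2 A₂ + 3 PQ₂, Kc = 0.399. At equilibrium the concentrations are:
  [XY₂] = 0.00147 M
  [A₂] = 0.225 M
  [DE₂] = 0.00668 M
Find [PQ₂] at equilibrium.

At equilibrium, Kc = [A₂]²·[PQ₂]³ / ([XY₂]·[DE₂]²) = 0.399.
(0.225)²·([PQ₂])³ / ((0.00147)·(0.00668)²) = 0.399
[PQ₂]³ = 5.17×10⁻⁷ ⇒ [PQ₂] = 0.00803 M

[PQ₂] = 0.00803 M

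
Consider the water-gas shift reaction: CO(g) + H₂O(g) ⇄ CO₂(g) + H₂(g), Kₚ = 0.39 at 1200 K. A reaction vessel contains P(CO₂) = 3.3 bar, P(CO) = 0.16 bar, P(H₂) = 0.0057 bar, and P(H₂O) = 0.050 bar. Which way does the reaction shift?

reverse (toward reactants)

Qₚ = P(CO₂)·P(H₂) / (P(CO)·P(H₂O)) = (3.3)·(0.0057) / ((0.16)·(0.050)) = 2.4
Qₚ = 2.4 > Kₚ = 0.39, so the reverse reaction proceeds.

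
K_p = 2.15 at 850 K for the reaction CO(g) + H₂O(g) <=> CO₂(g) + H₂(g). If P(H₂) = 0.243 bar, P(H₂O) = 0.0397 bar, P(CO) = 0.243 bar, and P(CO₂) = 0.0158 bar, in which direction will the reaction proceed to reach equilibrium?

forward (toward products)

Q_p = P(CO₂)·P(H₂) / (P(CO)·P(H₂O)) = (0.0158)·(0.243) / ((0.243)·(0.0397)) = 0.398
Q_p = 0.398 < K_p = 2.15, so the forward reaction proceeds.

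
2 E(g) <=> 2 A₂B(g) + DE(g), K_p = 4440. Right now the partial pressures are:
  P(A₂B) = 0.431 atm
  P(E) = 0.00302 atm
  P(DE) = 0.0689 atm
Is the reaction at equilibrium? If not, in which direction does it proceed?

toward products

Q_p = P(A₂B)²·P(DE) / P(E)² = (0.431)²·(0.0689) / (0.00302)² = 1400
Q_p = 1400 < K_p = 4440, so the forward reaction proceeds.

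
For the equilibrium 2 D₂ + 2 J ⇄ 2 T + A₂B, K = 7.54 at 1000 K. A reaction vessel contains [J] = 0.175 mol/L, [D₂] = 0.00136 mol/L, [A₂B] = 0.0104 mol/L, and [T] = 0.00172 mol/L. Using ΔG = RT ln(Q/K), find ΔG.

Q = [T]²·[A₂B] / ([D₂]²·[J]²) = (0.00172)²·(0.0104) / ((0.00136)²·(0.175)²) = 0.543
ΔG = RT ln(Q/K) = (8.314 J mol⁻¹ K⁻¹)(1000 K) × ln(0.543/7.54)
   = (8.314 kJ/mol)(-2.631) = -21.9 kJ/mol
ΔG < 0, so the forward reaction is spontaneous (proceeds forward).

ΔG = -21.9 kJ/mol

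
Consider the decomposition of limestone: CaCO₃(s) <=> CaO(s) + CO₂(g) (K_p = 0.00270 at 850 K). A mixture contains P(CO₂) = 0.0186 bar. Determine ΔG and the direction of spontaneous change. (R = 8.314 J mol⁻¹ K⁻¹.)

ΔG = 13.6 kJ/mol; the forward reaction is non-spontaneous

(CaCO₃, CaO are pure solids — omitted from Q_p.)
Q_p = P(CO₂) = 0.0186
ΔG = RT ln(Q_p/K_p) = (8.314 J mol⁻¹ K⁻¹)(850 K) × ln(0.0186/0.00270)
   = (7.067 kJ/mol)(1.930) = 13.6 kJ/mol
ΔG > 0, so the forward reaction is non-spontaneous (proceeds in reverse).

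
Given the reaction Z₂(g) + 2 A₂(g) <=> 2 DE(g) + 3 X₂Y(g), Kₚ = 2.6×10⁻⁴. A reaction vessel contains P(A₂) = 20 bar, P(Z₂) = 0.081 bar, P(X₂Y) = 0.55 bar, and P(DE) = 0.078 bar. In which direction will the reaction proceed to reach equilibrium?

Qₚ = P(DE)²·P(X₂Y)³ / (P(Z₂)·P(A₂)²) = (0.078)²·(0.55)³ / ((0.081)·(20)²) = 3.1×10⁻⁵
Qₚ = 3.1×10⁻⁵ < Kₚ = 2.6×10⁻⁴, so the forward reaction proceeds.

forward (toward products)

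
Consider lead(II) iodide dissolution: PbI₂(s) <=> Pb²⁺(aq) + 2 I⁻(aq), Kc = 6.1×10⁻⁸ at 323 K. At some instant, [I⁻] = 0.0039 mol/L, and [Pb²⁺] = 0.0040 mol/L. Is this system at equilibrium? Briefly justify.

(PbI₂ is a pure solid — omitted from Qc.)
Qc = [Pb²⁺]·[I⁻]² = (0.0040)·(0.0039)² = 6.1×10⁻⁸
Qc = 6.1×10⁻⁸ = Kc; the system is at equilibrium.

yes, at equilibrium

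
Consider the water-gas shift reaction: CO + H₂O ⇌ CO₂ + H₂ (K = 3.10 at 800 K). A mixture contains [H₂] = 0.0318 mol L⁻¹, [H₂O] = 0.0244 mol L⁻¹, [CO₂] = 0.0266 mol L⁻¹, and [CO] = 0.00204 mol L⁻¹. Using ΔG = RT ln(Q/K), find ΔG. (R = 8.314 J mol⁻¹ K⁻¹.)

ΔG = 11.3 kJ/mol

Q = [CO₂]·[H₂] / ([CO]·[H₂O]) = (0.0266)·(0.0318) / ((0.00204)·(0.0244)) = 17.0
ΔG = RT ln(Q/K) = (8.314 J mol⁻¹ K⁻¹)(800 K) × ln(17.0/3.10)
   = (6.651 kJ/mol)(1.702) = 11.3 kJ/mol
ΔG > 0, so the forward reaction is non-spontaneous (proceeds in reverse).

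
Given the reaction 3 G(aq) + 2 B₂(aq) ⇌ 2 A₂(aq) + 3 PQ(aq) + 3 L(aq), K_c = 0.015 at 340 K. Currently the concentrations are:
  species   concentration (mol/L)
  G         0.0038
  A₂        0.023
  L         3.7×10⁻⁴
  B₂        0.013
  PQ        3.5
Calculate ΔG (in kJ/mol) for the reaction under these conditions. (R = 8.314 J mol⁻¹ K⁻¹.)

Q_c = [A₂]²·[PQ]³·[L]³ / ([G]³·[B₂]²) = (0.023)²·(3.5)³·(3.7×10⁻⁴)³ / ((0.0038)³·(0.013)²) = 0.124
ΔG = RT ln(Q_c/K_c) = (8.314 J mol⁻¹ K⁻¹)(340 K) × ln(0.124/0.015)
   = (2.827 kJ/mol)(2.112) = 5.97 kJ/mol
ΔG > 0, so the forward reaction is non-spontaneous (proceeds in reverse).

ΔG = 5.97 kJ/mol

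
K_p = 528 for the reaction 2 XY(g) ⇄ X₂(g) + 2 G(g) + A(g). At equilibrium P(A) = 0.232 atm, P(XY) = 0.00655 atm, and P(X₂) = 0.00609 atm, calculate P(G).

At equilibrium, K_p = P(X₂)·P(G)²·P(A) / P(XY)² = 528.
(0.00609)·(P(G))²·(0.232) / (0.00655)² = 528
P(G)² = 16.0 ⇒ P(G) = 4.00 atm

P(G) = 4.00 atm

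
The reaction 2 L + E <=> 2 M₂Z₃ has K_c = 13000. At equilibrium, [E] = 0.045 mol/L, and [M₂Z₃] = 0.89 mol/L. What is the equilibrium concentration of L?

[L] = 0.037 mol/L

At equilibrium, K_c = [M₂Z₃]² / ([L]²·[E]) = 13000.
(0.89)² / (([L])²·(0.045)) = 13000
[L]² = 0.00135 ⇒ [L] = 0.037 mol/L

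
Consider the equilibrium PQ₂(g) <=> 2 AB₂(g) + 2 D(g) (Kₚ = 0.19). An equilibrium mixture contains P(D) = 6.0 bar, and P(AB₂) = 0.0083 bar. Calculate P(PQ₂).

P(PQ₂) = 0.013 bar

At equilibrium, Kₚ = P(AB₂)²·P(D)² / P(PQ₂) = 0.19.
(0.0083)²·(6.0)² / (P(PQ₂)) = 0.19
P(PQ₂) = 0.0131 = 0.013 bar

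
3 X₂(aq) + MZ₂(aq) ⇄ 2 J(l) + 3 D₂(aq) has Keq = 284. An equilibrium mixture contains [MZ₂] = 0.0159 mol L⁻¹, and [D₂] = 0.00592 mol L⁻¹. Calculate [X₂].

(J is a pure liquid — omitted from Keq.)
At equilibrium, Keq = [D₂]³ / ([X₂]³·[MZ₂]) = 284.
(0.00592)³ / (([X₂])³·(0.0159)) = 284
[X₂]³ = 4.59×10⁻⁸ ⇒ [X₂] = 0.00358 mol L⁻¹

[X₂] = 0.00358 mol L⁻¹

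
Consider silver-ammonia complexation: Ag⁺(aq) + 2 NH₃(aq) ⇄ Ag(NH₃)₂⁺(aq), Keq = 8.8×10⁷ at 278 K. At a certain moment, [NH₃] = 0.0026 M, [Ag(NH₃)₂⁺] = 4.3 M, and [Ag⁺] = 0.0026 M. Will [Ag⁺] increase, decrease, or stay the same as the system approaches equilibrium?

Q = [Ag(NH₃)₂⁺] / ([Ag⁺]·[NH₃]²) = (4.3) / ((0.0026)·(0.0026)²) = 2.4×10⁸
Q = 2.4×10⁸ > Keq = 8.8×10⁷: net reverse reaction.
Ag⁺ is a reactant, so it increases.

increase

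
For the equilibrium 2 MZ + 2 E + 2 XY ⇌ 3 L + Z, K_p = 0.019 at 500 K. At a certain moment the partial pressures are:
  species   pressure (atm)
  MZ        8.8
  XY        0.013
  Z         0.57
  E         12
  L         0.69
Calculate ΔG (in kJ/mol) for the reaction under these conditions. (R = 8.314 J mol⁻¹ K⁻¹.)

Q_p = P(L)³·P(Z) / (P(MZ)²·P(E)²·P(XY)²) = (0.69)³·(0.57) / ((8.8)²·(12)²·(0.013)²) = 0.0994
ΔG = RT ln(Q_p/K_p) = (8.314 J mol⁻¹ K⁻¹)(500 K) × ln(0.0994/0.019)
   = (4.157 kJ/mol)(1.655) = 6.88 kJ/mol
ΔG > 0, so the forward reaction is non-spontaneous (proceeds in reverse).

ΔG = 6.88 kJ/mol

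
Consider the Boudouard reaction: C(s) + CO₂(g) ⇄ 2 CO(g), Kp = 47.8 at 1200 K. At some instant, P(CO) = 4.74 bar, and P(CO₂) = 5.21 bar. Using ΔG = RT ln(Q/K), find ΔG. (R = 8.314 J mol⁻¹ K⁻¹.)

(C is a pure solid — omitted from Qp.)
Qp = P(CO)² / P(CO₂) = (4.74)² / (5.21) = 4.31
ΔG = RT ln(Qp/Kp) = (8.314 J mol⁻¹ K⁻¹)(1200 K) × ln(4.31/47.8)
   = (9.977 kJ/mol)(-2.406) = -24.0 kJ/mol
ΔG < 0, so the forward reaction is spontaneous (proceeds forward).

ΔG = -24.0 kJ/mol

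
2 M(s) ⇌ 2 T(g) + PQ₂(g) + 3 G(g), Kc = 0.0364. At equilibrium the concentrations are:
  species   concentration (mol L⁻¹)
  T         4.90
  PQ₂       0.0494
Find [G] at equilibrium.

(M is a pure solid — omitted from Kc.)
At equilibrium, Kc = [T]²·[PQ₂]·[G]³ = 0.0364.
(4.90)²·(0.0494)·([G])³ = 0.0364
[G]³ = 0.0307 ⇒ [G] = 0.313 mol L⁻¹

[G] = 0.313 mol L⁻¹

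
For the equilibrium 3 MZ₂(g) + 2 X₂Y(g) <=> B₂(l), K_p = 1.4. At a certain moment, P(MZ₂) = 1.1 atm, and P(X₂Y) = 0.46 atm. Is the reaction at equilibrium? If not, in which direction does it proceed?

in the reverse direction

(B₂ is a pure liquid — omitted from Q_p.)
Q_p = 1 / (P(MZ₂)³·P(X₂Y)²) = 1 / ((1.1)³·(0.46)²) = 3.6
Q_p = 3.6 > K_p = 1.4, so the reverse reaction proceeds.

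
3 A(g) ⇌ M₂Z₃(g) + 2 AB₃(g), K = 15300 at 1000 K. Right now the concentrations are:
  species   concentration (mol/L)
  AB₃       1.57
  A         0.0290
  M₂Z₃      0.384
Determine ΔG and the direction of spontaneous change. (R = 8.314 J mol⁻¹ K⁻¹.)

ΔG = 7.74 kJ/mol; the forward reaction is non-spontaneous

Q = [M₂Z₃]·[AB₃]² / [A]³ = (0.384)·(1.57)² / (0.0290)³ = 38800
ΔG = RT ln(Q/K) = (8.314 J mol⁻¹ K⁻¹)(1000 K) × ln(38800/15300)
   = (8.314 kJ/mol)(0.9306) = 7.74 kJ/mol
ΔG > 0, so the forward reaction is non-spontaneous (proceeds in reverse).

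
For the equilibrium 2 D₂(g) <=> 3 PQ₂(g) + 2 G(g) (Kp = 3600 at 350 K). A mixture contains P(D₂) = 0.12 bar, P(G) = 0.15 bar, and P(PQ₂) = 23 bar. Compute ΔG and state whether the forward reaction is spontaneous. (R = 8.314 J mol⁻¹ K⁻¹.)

Qp = P(PQ₂)³·P(G)² / P(D₂)² = (23)³·(0.15)² / (0.12)² = 19000
ΔG = RT ln(Qp/Kp) = (8.314 J mol⁻¹ K⁻¹)(350 K) × ln(19000/3600)
   = (2.910 kJ/mol)(1.664) = 4.84 kJ/mol
ΔG > 0, so the forward reaction is non-spontaneous (proceeds in reverse).

ΔG = 4.84 kJ/mol; the forward reaction is non-spontaneous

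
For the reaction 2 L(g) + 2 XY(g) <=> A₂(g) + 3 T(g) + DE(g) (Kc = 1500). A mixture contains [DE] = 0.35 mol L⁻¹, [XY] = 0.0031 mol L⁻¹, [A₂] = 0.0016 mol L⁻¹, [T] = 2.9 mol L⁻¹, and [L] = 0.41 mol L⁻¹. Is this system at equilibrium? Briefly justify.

no; Q > K, reaction proceeds in reverse

Qc = [A₂]·[T]³·[DE] / ([L]²·[XY]²) = (0.0016)·(2.9)³·(0.35) / ((0.41)²·(0.0031)²) = 8500
Qc = 8500 > Kc = 1500: net reverse reaction.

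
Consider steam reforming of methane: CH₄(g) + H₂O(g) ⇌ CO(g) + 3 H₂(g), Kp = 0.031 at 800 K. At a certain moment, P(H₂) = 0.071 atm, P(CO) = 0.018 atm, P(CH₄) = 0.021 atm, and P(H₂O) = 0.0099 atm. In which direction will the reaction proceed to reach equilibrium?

Qp = P(CO)·P(H₂)³ / (P(CH₄)·P(H₂O)) = (0.018)·(0.071)³ / ((0.021)·(0.0099)) = 0.031
Qp = 0.031 = Kp, so the system is already at equilibrium.

at equilibrium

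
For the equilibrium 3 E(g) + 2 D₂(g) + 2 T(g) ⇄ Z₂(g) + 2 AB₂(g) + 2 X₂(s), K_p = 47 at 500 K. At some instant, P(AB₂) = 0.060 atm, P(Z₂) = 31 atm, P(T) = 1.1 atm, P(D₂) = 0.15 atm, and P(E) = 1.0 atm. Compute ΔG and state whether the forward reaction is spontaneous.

ΔG = -10.1 kJ/mol; the forward reaction is spontaneous

(X₂ is a pure solid — omitted from Q_p.)
Q_p = P(Z₂)·P(AB₂)² / (P(E)³·P(D₂)²·P(T)²) = (31)·(0.060)² / ((1.0)³·(0.15)²·(1.1)²) = 4.10
ΔG = RT ln(Q_p/K_p) = (8.314 J mol⁻¹ K⁻¹)(500 K) × ln(4.10/47)
   = (4.157 kJ/mol)(-2.439) = -10.1 kJ/mol
ΔG < 0, so the forward reaction is spontaneous (proceeds forward).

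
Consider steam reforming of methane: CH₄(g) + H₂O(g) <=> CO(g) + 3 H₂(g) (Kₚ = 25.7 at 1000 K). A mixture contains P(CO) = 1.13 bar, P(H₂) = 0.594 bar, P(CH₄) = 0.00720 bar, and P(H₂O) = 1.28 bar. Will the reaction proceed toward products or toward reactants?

Qₚ = P(CO)·P(H₂)³ / (P(CH₄)·P(H₂O)) = (1.13)·(0.594)³ / ((0.00720)·(1.28)) = 25.7
Qₚ = 25.7 = Kₚ, so the system is already at equilibrium.

neither direction; the system is at equilibrium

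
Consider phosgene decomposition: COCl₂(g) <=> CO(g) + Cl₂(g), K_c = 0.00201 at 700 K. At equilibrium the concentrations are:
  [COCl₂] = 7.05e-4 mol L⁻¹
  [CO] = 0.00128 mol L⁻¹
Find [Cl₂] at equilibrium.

At equilibrium, K_c = [CO]·[Cl₂] / [COCl₂] = 0.00201.
(0.00128)·([Cl₂]) / (7.05e-4) = 0.00201
[Cl₂] = 0.00111 mol L⁻¹

[Cl₂] = 0.00111 mol L⁻¹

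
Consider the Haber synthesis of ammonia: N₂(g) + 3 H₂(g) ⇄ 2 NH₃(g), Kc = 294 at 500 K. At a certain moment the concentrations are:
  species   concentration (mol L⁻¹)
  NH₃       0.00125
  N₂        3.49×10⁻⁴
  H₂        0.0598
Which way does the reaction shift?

Qc = [NH₃]² / ([N₂]·[H₂]³) = (0.00125)² / ((3.49×10⁻⁴)·(0.0598)³) = 20.9
Qc = 20.9 < Kc = 294, so the forward reaction proceeds.

forward (toward products)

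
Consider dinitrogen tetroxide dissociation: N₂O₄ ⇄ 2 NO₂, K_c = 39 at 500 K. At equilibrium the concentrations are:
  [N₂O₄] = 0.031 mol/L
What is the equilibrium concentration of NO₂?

[NO₂] = 1.1 mol/L

At equilibrium, K_c = [NO₂]² / [N₂O₄] = 39.
([NO₂])² / (0.031) = 39
[NO₂]² = 1.21 ⇒ [NO₂] = 1.1 mol/L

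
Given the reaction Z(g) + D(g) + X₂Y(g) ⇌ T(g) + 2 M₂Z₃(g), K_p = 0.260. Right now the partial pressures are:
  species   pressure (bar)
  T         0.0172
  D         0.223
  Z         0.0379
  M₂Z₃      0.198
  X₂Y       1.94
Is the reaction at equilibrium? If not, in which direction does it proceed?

Q_p = P(T)·P(M₂Z₃)² / (P(Z)·P(D)·P(X₂Y)) = (0.0172)·(0.198)² / ((0.0379)·(0.223)·(1.94)) = 0.0411
Q_p = 0.0411 < K_p = 0.260, so the forward reaction proceeds.

in the forward direction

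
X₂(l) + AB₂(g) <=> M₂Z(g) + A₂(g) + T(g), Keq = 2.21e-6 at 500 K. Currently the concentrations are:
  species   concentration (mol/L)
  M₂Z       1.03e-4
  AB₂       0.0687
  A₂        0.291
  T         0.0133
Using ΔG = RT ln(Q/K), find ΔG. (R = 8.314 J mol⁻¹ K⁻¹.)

ΔG = 4.01 kJ/mol

(X₂ is a pure liquid — omitted from Q.)
Q = [M₂Z]·[A₂]·[T] / [AB₂] = (1.03e-4)·(0.291)·(0.0133) / (0.0687) = 5.80e-6
ΔG = RT ln(Q/Keq) = (8.314 J mol⁻¹ K⁻¹)(500 K) × ln(5.80e-6/2.21e-6)
   = (4.157 kJ/mol)(0.9649) = 4.01 kJ/mol
ΔG > 0, so the forward reaction is non-spontaneous (proceeds in reverse).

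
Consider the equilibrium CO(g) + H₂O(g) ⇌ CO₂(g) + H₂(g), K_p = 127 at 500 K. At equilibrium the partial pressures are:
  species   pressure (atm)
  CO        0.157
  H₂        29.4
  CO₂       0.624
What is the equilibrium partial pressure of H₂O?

At equilibrium, K_p = P(CO₂)·P(H₂) / (P(CO)·P(H₂O)) = 127.
(0.624)·(29.4) / ((0.157)·(P(H₂O))) = 127
P(H₂O) = 0.920 atm

P(H₂O) = 0.920 atm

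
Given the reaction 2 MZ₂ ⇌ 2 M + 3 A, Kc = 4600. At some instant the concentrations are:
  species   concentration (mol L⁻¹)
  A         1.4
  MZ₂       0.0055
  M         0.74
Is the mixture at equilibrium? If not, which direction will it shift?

Qc = [M]²·[A]³ / [MZ₂]² = (0.74)²·(1.4)³ / (0.0055)² = 50000
Qc = 50000 > Kc = 4600: net reverse reaction.

no; Q > K, reaction proceeds in reverse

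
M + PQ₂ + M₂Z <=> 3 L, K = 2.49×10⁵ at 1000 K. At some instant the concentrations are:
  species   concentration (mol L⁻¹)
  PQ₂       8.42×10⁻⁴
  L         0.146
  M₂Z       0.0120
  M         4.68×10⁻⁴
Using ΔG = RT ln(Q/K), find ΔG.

ΔG = 8.08 kJ/mol

Q = [L]³ / ([M]·[PQ₂]·[M₂Z]) = (0.146)³ / ((4.68×10⁻⁴)·(8.42×10⁻⁴)·(0.0120)) = 6.58×10⁵
ΔG = RT ln(Q/K) = (8.314 J mol⁻¹ K⁻¹)(1000 K) × ln(6.58×10⁵/2.49×10⁵)
   = (8.314 kJ/mol)(0.9718) = 8.08 kJ/mol
ΔG > 0, so the forward reaction is non-spontaneous (proceeds in reverse).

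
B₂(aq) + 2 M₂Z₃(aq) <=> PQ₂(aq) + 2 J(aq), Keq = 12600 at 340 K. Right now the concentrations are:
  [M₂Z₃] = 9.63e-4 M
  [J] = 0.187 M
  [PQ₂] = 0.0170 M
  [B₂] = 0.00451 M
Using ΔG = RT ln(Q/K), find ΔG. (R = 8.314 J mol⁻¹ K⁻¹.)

Q = [PQ₂]·[J]² / ([B₂]·[M₂Z₃]²) = (0.0170)·(0.187)² / ((0.00451)·(9.63e-4)²) = 1.42e5
ΔG = RT ln(Q/Keq) = (8.314 J mol⁻¹ K⁻¹)(340 K) × ln(1.42e5/12600)
   = (2.827 kJ/mol)(2.422) = 6.85 kJ/mol
ΔG > 0, so the forward reaction is non-spontaneous (proceeds in reverse).

ΔG = 6.85 kJ/mol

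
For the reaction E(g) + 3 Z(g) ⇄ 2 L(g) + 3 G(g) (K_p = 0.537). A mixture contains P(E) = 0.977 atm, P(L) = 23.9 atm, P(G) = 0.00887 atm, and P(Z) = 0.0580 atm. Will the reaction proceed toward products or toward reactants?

to the left

Q_p = P(L)²·P(G)³ / (P(E)·P(Z)³) = (23.9)²·(0.00887)³ / ((0.977)·(0.0580)³) = 2.09
Q_p = 2.09 > K_p = 0.537, so the reverse reaction proceeds.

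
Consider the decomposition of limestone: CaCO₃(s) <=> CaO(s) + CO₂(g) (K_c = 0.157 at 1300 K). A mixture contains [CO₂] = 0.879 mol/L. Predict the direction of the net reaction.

reverse (toward reactants)

(CaCO₃, CaO are pure solids — omitted from Q_c.)
Q_c = [CO₂] = 0.879
Q_c = 0.879 > K_c = 0.157, so the reverse reaction proceeds.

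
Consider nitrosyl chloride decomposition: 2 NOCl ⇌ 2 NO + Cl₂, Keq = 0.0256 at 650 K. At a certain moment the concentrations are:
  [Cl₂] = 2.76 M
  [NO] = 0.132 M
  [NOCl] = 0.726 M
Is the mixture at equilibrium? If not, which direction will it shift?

no; Q > K, reaction proceeds in reverse

Q = [NO]²·[Cl₂] / [NOCl]² = (0.132)²·(2.76) / (0.726)² = 0.0912
Q = 0.0912 > Keq = 0.0256: net reverse reaction.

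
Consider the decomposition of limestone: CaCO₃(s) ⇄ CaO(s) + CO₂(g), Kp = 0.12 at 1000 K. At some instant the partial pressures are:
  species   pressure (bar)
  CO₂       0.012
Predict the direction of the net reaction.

forward (toward products)

(CaCO₃, CaO are pure solids — omitted from Qp.)
Qp = P(CO₂) = 0.012
Qp = 0.012 < Kp = 0.12, so the forward reaction proceeds.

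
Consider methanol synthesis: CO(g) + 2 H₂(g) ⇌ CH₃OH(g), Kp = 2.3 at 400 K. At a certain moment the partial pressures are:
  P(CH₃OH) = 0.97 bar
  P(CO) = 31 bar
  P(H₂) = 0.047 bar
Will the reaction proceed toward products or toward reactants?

Qp = P(CH₃OH) / (P(CO)·P(H₂)²) = (0.97) / ((31)·(0.047)²) = 14
Qp = 14 > Kp = 2.3, so the reverse reaction proceeds.

reverse (toward reactants)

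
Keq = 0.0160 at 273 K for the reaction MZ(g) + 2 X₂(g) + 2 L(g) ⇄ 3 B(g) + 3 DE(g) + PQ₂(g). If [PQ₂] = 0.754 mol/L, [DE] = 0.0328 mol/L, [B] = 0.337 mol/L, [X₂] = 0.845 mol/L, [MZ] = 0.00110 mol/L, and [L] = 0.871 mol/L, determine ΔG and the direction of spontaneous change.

Q = [B]³·[DE]³·[PQ₂] / ([MZ]·[X₂]²·[L]²) = (0.337)³·(0.0328)³·(0.754) / ((0.00110)·(0.845)²·(0.871)²) = 0.00171
ΔG = RT ln(Q/Keq) = (8.314 J mol⁻¹ K⁻¹)(273 K) × ln(0.00171/0.0160)
   = (2.270 kJ/mol)(-2.236) = -5.08 kJ/mol
ΔG < 0, so the forward reaction is spontaneous (proceeds forward).

ΔG = -5.08 kJ/mol; the forward reaction is spontaneous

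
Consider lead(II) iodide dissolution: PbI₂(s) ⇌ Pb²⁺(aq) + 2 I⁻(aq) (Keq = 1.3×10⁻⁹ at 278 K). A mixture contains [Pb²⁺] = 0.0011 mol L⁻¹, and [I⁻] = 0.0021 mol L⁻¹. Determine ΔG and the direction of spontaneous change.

ΔG = 3.04 kJ/mol; the forward reaction is non-spontaneous

(PbI₂ is a pure solid — omitted from Q.)
Q = [Pb²⁺]·[I⁻]² = (0.0011)·(0.0021)² = 4.85×10⁻⁹
ΔG = RT ln(Q/Keq) = (8.314 J mol⁻¹ K⁻¹)(278 K) × ln(4.85×10⁻⁹/1.3×10⁻⁹)
   = (2.311 kJ/mol)(1.317) = 3.04 kJ/mol
ΔG > 0, so the forward reaction is non-spontaneous (proceeds in reverse).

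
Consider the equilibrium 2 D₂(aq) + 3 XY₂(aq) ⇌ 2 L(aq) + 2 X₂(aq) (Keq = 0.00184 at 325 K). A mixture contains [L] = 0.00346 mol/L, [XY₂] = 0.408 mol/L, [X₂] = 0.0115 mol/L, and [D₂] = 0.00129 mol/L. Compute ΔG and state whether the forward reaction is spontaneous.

ΔG = 5.48 kJ/mol; the forward reaction is non-spontaneous

Q = [L]²·[X₂]² / ([D₂]²·[XY₂]³) = (0.00346)²·(0.0115)² / ((0.00129)²·(0.408)³) = 0.0140
ΔG = RT ln(Q/Keq) = (8.314 J mol⁻¹ K⁻¹)(325 K) × ln(0.0140/0.00184)
   = (2.702 kJ/mol)(2.029) = 5.48 kJ/mol
ΔG > 0, so the forward reaction is non-spontaneous (proceeds in reverse).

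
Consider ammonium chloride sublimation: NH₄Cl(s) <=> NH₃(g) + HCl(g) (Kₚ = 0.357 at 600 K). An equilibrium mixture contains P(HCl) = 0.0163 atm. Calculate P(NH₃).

(NH₄Cl is a pure solid — omitted from Kₚ.)
At equilibrium, Kₚ = P(NH₃)·P(HCl) = 0.357.
(P(NH₃))·(0.0163) = 0.357
P(NH₃) = 21.9 atm

P(NH₃) = 21.9 atm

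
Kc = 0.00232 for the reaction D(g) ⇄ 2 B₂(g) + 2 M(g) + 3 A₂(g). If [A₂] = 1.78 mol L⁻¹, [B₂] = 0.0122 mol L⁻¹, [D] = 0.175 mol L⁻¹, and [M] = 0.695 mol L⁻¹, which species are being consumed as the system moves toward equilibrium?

Qc = [B₂]²·[M]²·[A₂]³ / [D] = (0.0122)²·(0.695)²·(1.78)³ / (0.175) = 0.00232
Qc = 0.00232 = Kc; the system is at equilibrium.

none (at equilibrium)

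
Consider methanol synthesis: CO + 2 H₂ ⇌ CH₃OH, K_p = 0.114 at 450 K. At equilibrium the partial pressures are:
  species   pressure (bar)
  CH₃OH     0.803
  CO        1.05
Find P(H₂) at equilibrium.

P(H₂) = 2.59 bar

At equilibrium, K_p = P(CH₃OH) / (P(CO)·P(H₂)²) = 0.114.
(0.803) / ((1.05)·(P(H₂))²) = 0.114
P(H₂)² = 6.71 ⇒ P(H₂) = 2.59 bar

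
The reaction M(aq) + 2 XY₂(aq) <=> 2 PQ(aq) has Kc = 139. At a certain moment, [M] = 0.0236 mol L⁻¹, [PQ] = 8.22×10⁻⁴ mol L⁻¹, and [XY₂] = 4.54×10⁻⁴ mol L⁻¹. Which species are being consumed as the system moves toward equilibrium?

Qc = [PQ]² / ([M]·[XY₂]²) = (8.22×10⁻⁴)² / ((0.0236)·(4.54×10⁻⁴)²) = 139
Qc = 139 = Kc; the system is at equilibrium.

none (at equilibrium)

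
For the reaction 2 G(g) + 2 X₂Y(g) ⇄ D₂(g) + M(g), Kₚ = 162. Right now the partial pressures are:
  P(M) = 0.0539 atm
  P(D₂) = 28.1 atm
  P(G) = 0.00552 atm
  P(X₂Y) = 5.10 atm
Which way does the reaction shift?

reverse (toward reactants)

Qₚ = P(D₂)·P(M) / (P(G)²·P(X₂Y)²) = (28.1)·(0.0539) / ((0.00552)²·(5.10)²) = 1910
Qₚ = 1910 > Kₚ = 162, so the reverse reaction proceeds.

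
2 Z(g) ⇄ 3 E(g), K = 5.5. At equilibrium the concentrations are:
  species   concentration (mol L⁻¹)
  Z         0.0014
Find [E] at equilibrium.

At equilibrium, K = [E]³ / [Z]² = 5.5.
([E])³ / (0.0014)² = 5.5
[E]³ = 1.08×10⁻⁵ ⇒ [E] = 0.022 mol L⁻¹

[E] = 0.022 mol L⁻¹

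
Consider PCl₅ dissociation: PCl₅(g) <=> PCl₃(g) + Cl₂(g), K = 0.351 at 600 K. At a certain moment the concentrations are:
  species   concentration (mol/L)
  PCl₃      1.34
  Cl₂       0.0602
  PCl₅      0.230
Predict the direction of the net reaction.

Q = [PCl₃]·[Cl₂] / [PCl₅] = (1.34)·(0.0602) / (0.230) = 0.351
Q = 0.351 = K, so the system is already at equilibrium.

no net change (already at equilibrium)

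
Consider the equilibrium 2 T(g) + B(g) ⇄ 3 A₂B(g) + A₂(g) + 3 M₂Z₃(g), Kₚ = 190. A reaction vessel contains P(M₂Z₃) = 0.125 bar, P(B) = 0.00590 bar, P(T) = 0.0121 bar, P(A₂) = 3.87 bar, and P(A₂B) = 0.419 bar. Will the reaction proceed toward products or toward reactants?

Qₚ = P(A₂B)³·P(A₂)·P(M₂Z₃)³ / (P(T)²·P(B)) = (0.419)³·(3.87)·(0.125)³ / ((0.0121)²·(0.00590)) = 644
Qₚ = 644 > Kₚ = 190, so the reverse reaction proceeds.

reverse (toward reactants)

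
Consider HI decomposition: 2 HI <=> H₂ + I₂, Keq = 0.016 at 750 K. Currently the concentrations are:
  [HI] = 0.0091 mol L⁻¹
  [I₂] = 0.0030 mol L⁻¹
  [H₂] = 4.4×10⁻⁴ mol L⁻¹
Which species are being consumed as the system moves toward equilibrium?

Q = [H₂]·[I₂] / [HI]² = (4.4×10⁻⁴)·(0.0030) / (0.0091)² = 0.016
Q = 0.016 = Keq; the system is at equilibrium.

none (at equilibrium)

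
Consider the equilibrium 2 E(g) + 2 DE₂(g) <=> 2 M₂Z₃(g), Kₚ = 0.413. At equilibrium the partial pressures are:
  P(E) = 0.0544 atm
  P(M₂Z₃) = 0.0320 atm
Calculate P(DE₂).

At equilibrium, Kₚ = P(M₂Z₃)² / (P(E)²·P(DE₂)²) = 0.413.
(0.0320)² / ((0.0544)²·(P(DE₂))²) = 0.413
P(DE₂)² = 0.838 ⇒ P(DE₂) = 0.915 atm

P(DE₂) = 0.915 atm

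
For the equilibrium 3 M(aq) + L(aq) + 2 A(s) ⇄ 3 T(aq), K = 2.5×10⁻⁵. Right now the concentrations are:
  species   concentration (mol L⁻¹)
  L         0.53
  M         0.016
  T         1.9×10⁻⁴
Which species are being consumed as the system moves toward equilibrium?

M, L, A (reactants)

(A is a pure solid — omitted from Q.)
Q = [T]³ / ([M]³·[L]) = (1.9×10⁻⁴)³ / ((0.016)³·(0.53)) = 3.2×10⁻⁶
Q = 3.2×10⁻⁶ < K = 2.5×10⁻⁵: net forward reaction.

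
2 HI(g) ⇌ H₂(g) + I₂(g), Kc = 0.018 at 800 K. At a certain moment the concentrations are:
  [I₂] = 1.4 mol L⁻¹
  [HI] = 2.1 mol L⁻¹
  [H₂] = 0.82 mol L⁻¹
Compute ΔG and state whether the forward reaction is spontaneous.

Qc = [H₂]·[I₂] / [HI]² = (0.82)·(1.4) / (2.1)² = 0.260
ΔG = RT ln(Qc/Kc) = (8.314 J mol⁻¹ K⁻¹)(800 K) × ln(0.260/0.018)
   = (6.651 kJ/mol)(2.670) = 17.8 kJ/mol
ΔG > 0, so the forward reaction is non-spontaneous (proceeds in reverse).

ΔG = 17.8 kJ/mol; the forward reaction is non-spontaneous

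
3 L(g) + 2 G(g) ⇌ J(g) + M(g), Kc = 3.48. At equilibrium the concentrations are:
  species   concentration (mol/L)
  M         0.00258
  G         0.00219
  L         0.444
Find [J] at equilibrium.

At equilibrium, Kc = [J]·[M] / ([L]³·[G]²) = 3.48.
([J])·(0.00258) / ((0.444)³·(0.00219)²) = 3.48
[J] = 5.66×10⁻⁴ mol/L

[J] = 5.66×10⁻⁴ mol/L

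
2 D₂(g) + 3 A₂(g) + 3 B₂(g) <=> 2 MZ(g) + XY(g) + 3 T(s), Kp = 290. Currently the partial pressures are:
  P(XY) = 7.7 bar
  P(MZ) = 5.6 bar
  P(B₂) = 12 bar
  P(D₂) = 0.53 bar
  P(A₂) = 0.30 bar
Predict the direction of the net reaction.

(T is a pure solid — omitted from Qp.)
Qp = P(MZ)²·P(XY) / (P(D₂)²·P(A₂)³·P(B₂)³) = (5.6)²·(7.7) / ((0.53)²·(0.30)³·(12)³) = 18
Qp = 18 < Kp = 290, so the forward reaction proceeds.

forward (toward products)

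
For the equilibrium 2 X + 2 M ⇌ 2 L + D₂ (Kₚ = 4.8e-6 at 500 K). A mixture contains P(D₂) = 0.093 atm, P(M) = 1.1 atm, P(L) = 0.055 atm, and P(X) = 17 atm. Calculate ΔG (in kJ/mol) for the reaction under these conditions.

ΔG = -7.43 kJ/mol

Qₚ = P(L)²·P(D₂) / (P(X)²·P(M)²) = (0.055)²·(0.093) / ((17)²·(1.1)²) = 8.04e-7
ΔG = RT ln(Qₚ/Kₚ) = (8.314 J mol⁻¹ K⁻¹)(500 K) × ln(8.04e-7/4.8e-6)
   = (4.157 kJ/mol)(-1.787) = -7.43 kJ/mol
ΔG < 0, so the forward reaction is spontaneous (proceeds forward).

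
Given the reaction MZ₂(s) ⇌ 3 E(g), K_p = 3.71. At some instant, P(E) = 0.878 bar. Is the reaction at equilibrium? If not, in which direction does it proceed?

forward (toward products)

(MZ₂ is a pure solid — omitted from Q_p.)
Q_p = P(E)³ = (0.878)³ = 0.677
Q_p = 0.677 < K_p = 3.71, so the forward reaction proceeds.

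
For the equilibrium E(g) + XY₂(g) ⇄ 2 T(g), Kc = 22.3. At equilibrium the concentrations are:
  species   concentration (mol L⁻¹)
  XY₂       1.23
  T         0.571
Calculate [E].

[E] = 0.0119 mol L⁻¹

At equilibrium, Kc = [T]² / ([E]·[XY₂]) = 22.3.
(0.571)² / (([E])·(1.23)) = 22.3
[E] = 0.0119 mol L⁻¹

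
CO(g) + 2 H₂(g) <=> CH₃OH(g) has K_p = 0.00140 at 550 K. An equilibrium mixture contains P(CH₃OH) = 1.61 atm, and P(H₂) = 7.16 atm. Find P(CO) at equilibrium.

At equilibrium, K_p = P(CH₃OH) / (P(CO)·P(H₂)²) = 0.00140.
(1.61) / ((P(CO))·(7.16)²) = 0.00140
P(CO) = 22.4 atm

P(CO) = 22.4 atm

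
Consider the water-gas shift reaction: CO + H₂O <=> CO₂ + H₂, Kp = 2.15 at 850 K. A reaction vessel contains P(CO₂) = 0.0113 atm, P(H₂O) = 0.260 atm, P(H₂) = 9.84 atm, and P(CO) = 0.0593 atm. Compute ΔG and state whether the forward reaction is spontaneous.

Qp = P(CO₂)·P(H₂) / (P(CO)·P(H₂O)) = (0.0113)·(9.84) / ((0.0593)·(0.260)) = 7.21
ΔG = RT ln(Qp/Kp) = (8.314 J mol⁻¹ K⁻¹)(850 K) × ln(7.21/2.15)
   = (7.067 kJ/mol)(1.210) = 8.55 kJ/mol
ΔG > 0, so the forward reaction is non-spontaneous (proceeds in reverse).

ΔG = 8.55 kJ/mol; the forward reaction is non-spontaneous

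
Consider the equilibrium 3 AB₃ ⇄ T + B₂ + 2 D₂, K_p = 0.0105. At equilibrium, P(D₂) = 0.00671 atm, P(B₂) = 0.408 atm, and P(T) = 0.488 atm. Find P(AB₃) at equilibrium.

At equilibrium, K_p = P(T)·P(B₂)·P(D₂)² / P(AB₃)³ = 0.0105.
(0.488)·(0.408)·(0.00671)² / (P(AB₃))³ = 0.0105
P(AB₃)³ = 8.54×10⁻⁴ ⇒ P(AB₃) = 0.0949 atm

P(AB₃) = 0.0949 atm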